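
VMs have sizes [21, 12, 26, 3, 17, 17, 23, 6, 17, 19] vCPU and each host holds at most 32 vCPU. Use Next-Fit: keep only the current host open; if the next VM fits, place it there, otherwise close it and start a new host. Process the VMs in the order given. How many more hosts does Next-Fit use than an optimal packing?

1

Next-Fit: [21] [12] [26,3] [17] [17] [23,6] [17] [19] → 8 hosts.
7 VMs exceed 16 vCPU (half the capacity), and no two of those can share a host, so at least 7 hosts are needed.
An optimal packing achieves that bound: [26,6] [23,3] [21] [19,12] [17] [17] [17] → 7 hosts.
Excess: 8 − 7 = 1.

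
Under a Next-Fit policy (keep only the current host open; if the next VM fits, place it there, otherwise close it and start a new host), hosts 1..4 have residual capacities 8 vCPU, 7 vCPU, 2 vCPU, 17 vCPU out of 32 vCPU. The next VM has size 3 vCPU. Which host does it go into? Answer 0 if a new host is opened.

4

Next-Fit only looks at host 4, which has 17 vCPU free.
3 vCPU fits there.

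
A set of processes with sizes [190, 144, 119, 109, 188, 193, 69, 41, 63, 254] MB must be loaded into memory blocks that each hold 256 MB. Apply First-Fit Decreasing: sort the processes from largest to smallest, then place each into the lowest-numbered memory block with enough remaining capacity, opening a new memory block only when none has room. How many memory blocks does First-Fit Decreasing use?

Sorted descending: 254, 193, 190, 188, 144, 119, 109, 69, 63, 41.
254 MB → memory block 1 (remaining 2 MB)
193 MB → memory block 2 (remaining 63 MB)
190 MB → memory block 3 (remaining 66 MB)
188 MB → memory block 4 (remaining 68 MB)
144 MB → memory block 5 (remaining 112 MB)
119 MB → memory block 6 (remaining 137 MB)
109 MB → memory block 5 (remaining 3 MB)
69 MB → memory block 6 (remaining 68 MB)
63 MB → memory block 2 (remaining 0 MB)
41 MB → memory block 3 (remaining 25 MB)

6 memory blocks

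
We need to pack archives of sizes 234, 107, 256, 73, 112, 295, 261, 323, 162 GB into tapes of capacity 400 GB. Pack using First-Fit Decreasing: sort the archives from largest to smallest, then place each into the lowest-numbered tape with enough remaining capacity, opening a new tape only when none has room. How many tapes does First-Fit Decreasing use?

Sorted descending: 323, 295, 261, 256, 234, 162, 112, 107, 73.
Put 323 GB in tape 1; 77 GB remain.
Put 295 GB in tape 2; 105 GB remain.
Put 261 GB in tape 3; 139 GB remain.
Put 256 GB in tape 4; 144 GB remain.
Put 234 GB in tape 5; 166 GB remain.
Put 162 GB in tape 5; 4 GB remain.
Put 112 GB in tape 3; 27 GB remain.
Put 107 GB in tape 4; 37 GB remain.
Put 73 GB in tape 1; 4 GB remain.
Final tapes: [323,73] [295] [261,112] [256,107] [234,162].

5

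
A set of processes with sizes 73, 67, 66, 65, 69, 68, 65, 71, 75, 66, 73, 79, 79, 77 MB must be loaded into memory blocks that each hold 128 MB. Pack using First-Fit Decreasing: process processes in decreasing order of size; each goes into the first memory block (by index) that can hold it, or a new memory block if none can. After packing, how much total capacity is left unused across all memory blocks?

799

Sorted descending: 79, 79, 77, 75, 73, 73, 71, 69, 68, 67, 66, 66, 65, 65.
memory block 1: place 79 MB, 49 MB left
memory block 2: place 79 MB, 49 MB left
memory block 3: place 77 MB, 51 MB left
memory block 4: place 75 MB, 53 MB left
memory block 5: place 73 MB, 55 MB left
memory block 6: place 73 MB, 55 MB left
memory block 7: place 71 MB, 57 MB left
memory block 8: place 69 MB, 59 MB left
memory block 9: place 68 MB, 60 MB left
memory block 10: place 67 MB, 61 MB left
memory block 11: place 66 MB, 62 MB left
memory block 12: place 66 MB, 62 MB left
memory block 13: place 65 MB, 63 MB left
memory block 14: place 65 MB, 63 MB left
14 memory blocks × 128 MB = 1792 MB; used 993 MB; unused 799 MB.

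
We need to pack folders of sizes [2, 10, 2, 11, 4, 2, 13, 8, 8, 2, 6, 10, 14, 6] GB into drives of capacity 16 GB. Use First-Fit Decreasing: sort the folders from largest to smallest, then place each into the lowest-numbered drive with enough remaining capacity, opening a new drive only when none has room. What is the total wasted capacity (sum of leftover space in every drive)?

14

Sorted descending: 14, 13, 11, 10, 10, 8, 8, 6, 6, 4, 2, 2, 2, 2.
drive 1: place 14 GB, 2 GB left
drive 2: place 13 GB, 3 GB left
drive 3: place 11 GB, 5 GB left
drive 4: place 10 GB, 6 GB left
drive 5: place 10 GB, 6 GB left
drive 6: place 8 GB, 8 GB left
drive 6: place 8 GB, 0 GB left
drive 4: place 6 GB, 0 GB left
drive 5: place 6 GB, 0 GB left
drive 3: place 4 GB, 1 GB left
drive 1: place 2 GB, 0 GB left
drive 2: place 2 GB, 1 GB left
drive 7: place 2 GB, 14 GB left
drive 7: place 2 GB, 12 GB left
7 drives × 16 GB = 112 GB; used 98 GB; unused 14 GB.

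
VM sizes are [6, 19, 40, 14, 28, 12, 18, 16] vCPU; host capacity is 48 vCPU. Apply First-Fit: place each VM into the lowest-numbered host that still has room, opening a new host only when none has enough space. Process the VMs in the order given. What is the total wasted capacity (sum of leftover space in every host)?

39

6 vCPU → host 1 (remaining 42 vCPU)
19 vCPU → host 1 (remaining 23 vCPU)
40 vCPU → host 2 (remaining 8 vCPU)
14 vCPU → host 1 (remaining 9 vCPU)
28 vCPU → host 3 (remaining 20 vCPU)
12 vCPU → host 3 (remaining 8 vCPU)
18 vCPU → host 4 (remaining 30 vCPU)
16 vCPU → host 4 (remaining 14 vCPU)
4 hosts × 48 vCPU = 192 vCPU; used 153 vCPU; unused 39 vCPU.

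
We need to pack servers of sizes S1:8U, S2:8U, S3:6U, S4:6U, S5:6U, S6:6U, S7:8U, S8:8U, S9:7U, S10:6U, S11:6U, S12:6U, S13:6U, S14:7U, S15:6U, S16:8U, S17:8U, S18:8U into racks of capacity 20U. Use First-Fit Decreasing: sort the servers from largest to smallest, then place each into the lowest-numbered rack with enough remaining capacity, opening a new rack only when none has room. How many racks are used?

8 racks

Sorted descending: 8, 8, 8, 8, 8, 8, 8, 7, 7, 6, 6, 6, 6, 6, 6, 6, 6, 6.
Put 8U in rack 1; 12U remain.
Put 8U in rack 1; 4U remain.
Put 8U in rack 2; 12U remain.
Put 8U in rack 2; 4U remain.
Put 8U in rack 3; 12U remain.
Put 8U in rack 3; 4U remain.
Put 8U in rack 4; 12U remain.
Put 7U in rack 4; 5U remain.
Put 7U in rack 5; 13U remain.
Put 6U in rack 5; 7U remain.
Put 6U in rack 5; 1U remain.
Put 6U in rack 6; 14U remain.
Put 6U in rack 6; 8U remain.
Put 6U in rack 6; 2U remain.
Put 6U in rack 7; 14U remain.
Put 6U in rack 7; 8U remain.
Put 6U in rack 7; 2U remain.
Put 6U in rack 8; 14U remain.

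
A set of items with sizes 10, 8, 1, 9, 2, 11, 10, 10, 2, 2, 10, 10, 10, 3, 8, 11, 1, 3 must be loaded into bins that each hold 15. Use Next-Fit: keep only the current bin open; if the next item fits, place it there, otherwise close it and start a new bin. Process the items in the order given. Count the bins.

11

10 → bin 1 (remaining 5)
8 → bin 2 (remaining 7)
1 → bin 2 (remaining 6)
9 → bin 3 (remaining 6)
2 → bin 3 (remaining 4)
11 → bin 4 (remaining 4)
10 → bin 5 (remaining 5)
10 → bin 6 (remaining 5)
2 → bin 6 (remaining 3)
2 → bin 6 (remaining 1)
10 → bin 7 (remaining 5)
10 → bin 8 (remaining 5)
10 → bin 9 (remaining 5)
3 → bin 9 (remaining 2)
8 → bin 10 (remaining 7)
11 → bin 11 (remaining 4)
1 → bin 11 (remaining 3)
3 → bin 11 (remaining 0)
Final bins: [10] [8,1] [9,2] [11] [10] [10,2,2] [10] [10] [10,3] [8] [11,1,3].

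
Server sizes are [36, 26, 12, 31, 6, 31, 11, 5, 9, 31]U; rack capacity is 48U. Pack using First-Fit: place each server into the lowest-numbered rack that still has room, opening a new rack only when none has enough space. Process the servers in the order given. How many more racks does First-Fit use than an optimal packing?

0

First-Fit: [36,12] [26,6,11,5] [31,9] [31] [31] → 5 racks.
Total size 198U; any packing needs at least ⌈198/48⌉ = 5 racks.
So 5 is already optimal.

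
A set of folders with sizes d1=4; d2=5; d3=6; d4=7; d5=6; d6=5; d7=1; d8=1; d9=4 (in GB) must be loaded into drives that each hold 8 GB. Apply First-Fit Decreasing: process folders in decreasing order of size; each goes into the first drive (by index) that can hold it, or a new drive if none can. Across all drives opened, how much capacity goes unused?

Sorted descending: 7, 6, 6, 5, 5, 4, 4, 1, 1.
Put 7 GB in drive 1; 1 GB remain.
Put 6 GB in drive 2; 2 GB remain.
Put 6 GB in drive 3; 2 GB remain.
Put 5 GB in drive 4; 3 GB remain.
Put 5 GB in drive 5; 3 GB remain.
Put 4 GB in drive 6; 4 GB remain.
Put 4 GB in drive 6; 0 GB remain.
Put 1 GB in drive 1; 0 GB remain.
Put 1 GB in drive 2; 1 GB remain.
6 drives × 8 GB = 48 GB; used 39 GB; unused 9 GB.

9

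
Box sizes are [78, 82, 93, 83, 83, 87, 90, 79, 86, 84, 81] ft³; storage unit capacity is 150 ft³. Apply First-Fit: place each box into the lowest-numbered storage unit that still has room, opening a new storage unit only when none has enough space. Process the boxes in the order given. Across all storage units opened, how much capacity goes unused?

724

Put 78 ft³ in storage unit 1; 72 ft³ remain.
Put 82 ft³ in storage unit 2; 68 ft³ remain.
Put 93 ft³ in storage unit 3; 57 ft³ remain.
Put 83 ft³ in storage unit 4; 67 ft³ remain.
Put 83 ft³ in storage unit 5; 67 ft³ remain.
Put 87 ft³ in storage unit 6; 63 ft³ remain.
Put 90 ft³ in storage unit 7; 60 ft³ remain.
Put 79 ft³ in storage unit 8; 71 ft³ remain.
Put 86 ft³ in storage unit 9; 64 ft³ remain.
Put 84 ft³ in storage unit 10; 66 ft³ remain.
Put 81 ft³ in storage unit 11; 69 ft³ remain.
11 storage units × 150 ft³ = 1650 ft³; used 926 ft³; unused 724 ft³.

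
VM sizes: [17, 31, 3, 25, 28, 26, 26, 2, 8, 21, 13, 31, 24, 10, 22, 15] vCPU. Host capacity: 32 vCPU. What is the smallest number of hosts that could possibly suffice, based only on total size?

10 hosts

Total size = 17 + 31 + 3 + 25 + 28 + 26 + 26 + 2 + 8 + 21 + 13 + 31 + 24 + 10 + 22 + 15 = 302 vCPU.
⌈302 / 32⌉ = 10.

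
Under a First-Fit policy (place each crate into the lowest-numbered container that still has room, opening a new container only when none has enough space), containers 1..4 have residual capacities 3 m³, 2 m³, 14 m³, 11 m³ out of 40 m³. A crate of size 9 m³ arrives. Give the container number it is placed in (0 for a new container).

3

Containers with room: container 3 (14 m³), container 4 (11 m³).
The first with room is container 3.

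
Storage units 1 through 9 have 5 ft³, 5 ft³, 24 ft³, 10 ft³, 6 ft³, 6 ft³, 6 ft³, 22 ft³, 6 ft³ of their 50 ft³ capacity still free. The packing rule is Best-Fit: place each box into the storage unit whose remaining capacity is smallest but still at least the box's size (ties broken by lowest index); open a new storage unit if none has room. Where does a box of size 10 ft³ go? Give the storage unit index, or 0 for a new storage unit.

Storage units with room: storage unit 3 (24 ft³), storage unit 4 (10 ft³), storage unit 8 (22 ft³).
Tightest fit is storage unit 4 with 10 ft³ free.

4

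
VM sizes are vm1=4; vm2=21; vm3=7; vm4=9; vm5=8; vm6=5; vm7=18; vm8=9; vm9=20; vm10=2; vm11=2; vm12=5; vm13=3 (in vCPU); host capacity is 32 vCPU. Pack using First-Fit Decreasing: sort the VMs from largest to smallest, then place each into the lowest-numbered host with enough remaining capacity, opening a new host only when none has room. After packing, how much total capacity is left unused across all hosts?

15

Sorted descending: 21, 20, 18, 9, 9, 8, 7, 5, 5, 4, 3, 2, 2.
21 vCPU → host 1 (remaining 11 vCPU)
20 vCPU → host 2 (remaining 12 vCPU)
18 vCPU → host 3 (remaining 14 vCPU)
9 vCPU → host 1 (remaining 2 vCPU)
9 vCPU → host 2 (remaining 3 vCPU)
8 vCPU → host 3 (remaining 6 vCPU)
7 vCPU → host 4 (remaining 25 vCPU)
5 vCPU → host 3 (remaining 1 vCPU)
5 vCPU → host 4 (remaining 20 vCPU)
4 vCPU → host 4 (remaining 16 vCPU)
3 vCPU → host 2 (remaining 0 vCPU)
2 vCPU → host 1 (remaining 0 vCPU)
2 vCPU → host 4 (remaining 14 vCPU)
4 hosts × 32 vCPU = 128 vCPU; used 113 vCPU; unused 15 vCPU.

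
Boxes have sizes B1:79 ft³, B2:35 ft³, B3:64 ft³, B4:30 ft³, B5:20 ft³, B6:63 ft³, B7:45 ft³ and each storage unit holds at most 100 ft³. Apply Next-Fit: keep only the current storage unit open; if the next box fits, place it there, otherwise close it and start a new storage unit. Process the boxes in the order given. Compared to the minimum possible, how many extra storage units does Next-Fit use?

Next-Fit: [79] [35,64] [30,20] [63] [45] → 5 storage units.
Total size 336 ft³; any packing needs at least ⌈336/100⌉ = 4 storage units.
An optimal packing achieves that bound: [79,20] [64,35] [63,30] [45] → 4 storage units.
Excess: 5 − 4 = 1.

1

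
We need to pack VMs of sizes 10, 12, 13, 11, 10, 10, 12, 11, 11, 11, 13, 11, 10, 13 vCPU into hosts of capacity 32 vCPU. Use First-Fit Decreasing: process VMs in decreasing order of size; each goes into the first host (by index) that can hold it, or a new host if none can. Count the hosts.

Sorted descending: 13, 13, 13, 12, 12, 11, 11, 11, 11, 11, 10, 10, 10, 10.
Put 13 vCPU in host 1; 19 vCPU remain.
Put 13 vCPU in host 1; 6 vCPU remain.
Put 13 vCPU in host 2; 19 vCPU remain.
Put 12 vCPU in host 2; 7 vCPU remain.
Put 12 vCPU in host 3; 20 vCPU remain.
Put 11 vCPU in host 3; 9 vCPU remain.
Put 11 vCPU in host 4; 21 vCPU remain.
Put 11 vCPU in host 4; 10 vCPU remain.
Put 11 vCPU in host 5; 21 vCPU remain.
Put 11 vCPU in host 5; 10 vCPU remain.
Put 10 vCPU in host 4; 0 vCPU remain.
Put 10 vCPU in host 5; 0 vCPU remain.
Put 10 vCPU in host 6; 22 vCPU remain.
Put 10 vCPU in host 6; 12 vCPU remain.

6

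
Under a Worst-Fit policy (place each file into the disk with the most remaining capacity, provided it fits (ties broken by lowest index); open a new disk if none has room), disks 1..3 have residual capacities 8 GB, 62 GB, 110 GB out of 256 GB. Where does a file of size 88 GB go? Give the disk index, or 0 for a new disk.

3

Disks with room: disk 3 (110 GB).
Most room is disk 3 with 110 GB free.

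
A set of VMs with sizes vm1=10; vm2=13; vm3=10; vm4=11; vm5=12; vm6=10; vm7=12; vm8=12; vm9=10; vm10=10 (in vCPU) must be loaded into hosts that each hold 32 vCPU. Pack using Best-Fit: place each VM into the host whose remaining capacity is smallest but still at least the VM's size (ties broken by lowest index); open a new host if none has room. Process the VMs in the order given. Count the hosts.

Put vm1 (10 vCPU) in host 1; 22 vCPU remain.
Put vm2 (13 vCPU) in host 1; 9 vCPU remain.
Put vm3 (10 vCPU) in host 2; 22 vCPU remain.
Put vm4 (11 vCPU) in host 2; 11 vCPU remain.
Put vm5 (12 vCPU) in host 3; 20 vCPU remain.
Put vm6 (10 vCPU) in host 2; 1 vCPU remain.
Put vm7 (12 vCPU) in host 3; 8 vCPU remain.
Put vm8 (12 vCPU) in host 4; 20 vCPU remain.
Put vm9 (10 vCPU) in host 4; 10 vCPU remain.
Put vm10 (10 vCPU) in host 4; 0 vCPU remain.
Final hosts: [10,13] [10,11,10] [12,12] [12,10,10].

4 hosts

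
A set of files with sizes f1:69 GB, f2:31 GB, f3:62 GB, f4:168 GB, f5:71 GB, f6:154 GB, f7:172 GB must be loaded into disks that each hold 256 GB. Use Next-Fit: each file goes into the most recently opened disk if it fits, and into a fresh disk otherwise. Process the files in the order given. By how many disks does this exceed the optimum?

Next-Fit: [69,31,62] [168,71] [154] [172] → 4 disks.
Total size 727 GB; any packing needs at least ⌈727/256⌉ = 3 disks.
An optimal packing achieves that bound: [172,71] [168,69] [154,62,31] → 3 disks.
Excess: 4 − 3 = 1.

1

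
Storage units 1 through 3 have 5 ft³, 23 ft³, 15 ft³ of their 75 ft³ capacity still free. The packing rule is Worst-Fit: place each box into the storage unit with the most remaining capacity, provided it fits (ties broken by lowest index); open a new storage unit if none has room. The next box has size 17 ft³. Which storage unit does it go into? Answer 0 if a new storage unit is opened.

2

Storage units with room: storage unit 2 (23 ft³).
Most room is storage unit 2 with 23 ft³ free.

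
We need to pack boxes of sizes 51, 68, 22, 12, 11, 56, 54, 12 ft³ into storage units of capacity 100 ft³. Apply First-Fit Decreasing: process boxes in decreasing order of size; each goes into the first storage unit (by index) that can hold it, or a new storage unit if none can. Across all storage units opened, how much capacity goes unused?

Sorted descending: 68, 56, 54, 51, 22, 12, 12, 11.
Put 68 ft³ in storage unit 1; 32 ft³ remain.
Put 56 ft³ in storage unit 2; 44 ft³ remain.
Put 54 ft³ in storage unit 3; 46 ft³ remain.
Put 51 ft³ in storage unit 4; 49 ft³ remain.
Put 22 ft³ in storage unit 1; 10 ft³ remain.
Put 12 ft³ in storage unit 2; 32 ft³ remain.
Put 12 ft³ in storage unit 2; 20 ft³ remain.
Put 11 ft³ in storage unit 2; 9 ft³ remain.
4 storage units × 100 ft³ = 400 ft³; used 286 ft³; unused 114 ft³.

114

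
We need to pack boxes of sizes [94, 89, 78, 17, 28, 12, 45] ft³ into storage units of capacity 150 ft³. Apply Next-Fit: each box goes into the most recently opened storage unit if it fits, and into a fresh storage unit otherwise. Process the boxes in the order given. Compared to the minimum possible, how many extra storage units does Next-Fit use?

1

Next-Fit: [94] [89] [78,17,28,12] [45] → 4 storage units.
Total size 363 ft³; any packing needs at least ⌈363/150⌉ = 3 storage units.
An optimal packing achieves that bound: [94,45] [89,28,17,12] [78] → 3 storage units.
Excess: 4 − 3 = 1.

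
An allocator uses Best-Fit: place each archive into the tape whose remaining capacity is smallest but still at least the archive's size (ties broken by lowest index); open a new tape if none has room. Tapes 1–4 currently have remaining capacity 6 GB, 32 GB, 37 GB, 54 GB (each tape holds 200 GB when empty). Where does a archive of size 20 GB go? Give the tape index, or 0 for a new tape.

Tapes with room: tape 2 (32 GB), tape 3 (37 GB), tape 4 (54 GB).
Tightest fit is tape 2 with 32 GB free.

2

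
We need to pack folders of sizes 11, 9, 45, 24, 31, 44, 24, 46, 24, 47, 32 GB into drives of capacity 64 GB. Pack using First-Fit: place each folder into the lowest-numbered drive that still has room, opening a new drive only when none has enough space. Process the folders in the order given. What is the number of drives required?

7 drives

Put 11 GB in drive 1; 53 GB remain.
Put 9 GB in drive 1; 44 GB remain.
Put 45 GB in drive 2; 19 GB remain.
Put 24 GB in drive 1; 20 GB remain.
Put 31 GB in drive 3; 33 GB remain.
Put 44 GB in drive 4; 20 GB remain.
Put 24 GB in drive 3; 9 GB remain.
Put 46 GB in drive 5; 18 GB remain.
Put 24 GB in drive 6; 40 GB remain.
Put 47 GB in drive 7; 17 GB remain.
Put 32 GB in drive 6; 8 GB remain.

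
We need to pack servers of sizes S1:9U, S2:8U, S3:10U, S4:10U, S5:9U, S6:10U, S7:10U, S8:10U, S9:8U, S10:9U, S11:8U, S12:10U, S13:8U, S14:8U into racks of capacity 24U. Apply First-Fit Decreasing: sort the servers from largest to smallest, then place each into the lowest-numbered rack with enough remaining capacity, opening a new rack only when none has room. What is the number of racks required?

7

Sorted descending: 10, 10, 10, 10, 10, 10, 9, 9, 9, 8, 8, 8, 8, 8.
Put 10U in rack 1; 14U remain.
Put 10U in rack 1; 4U remain.
Put 10U in rack 2; 14U remain.
Put 10U in rack 2; 4U remain.
Put 10U in rack 3; 14U remain.
Put 10U in rack 3; 4U remain.
Put 9U in rack 4; 15U remain.
Put 9U in rack 4; 6U remain.
Put 9U in rack 5; 15U remain.
Put 8U in rack 5; 7U remain.
Put 8U in rack 6; 16U remain.
Put 8U in rack 6; 8U remain.
Put 8U in rack 6; 0U remain.
Put 8U in rack 7; 16U remain.
Final racks: [10,10] [10,10] [10,10] [9,9] [9,8] [8,8,8] [8].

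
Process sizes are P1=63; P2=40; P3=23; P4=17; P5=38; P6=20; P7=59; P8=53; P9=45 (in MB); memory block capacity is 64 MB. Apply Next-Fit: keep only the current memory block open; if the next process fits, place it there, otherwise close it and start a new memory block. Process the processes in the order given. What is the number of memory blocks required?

P1 (63 MB) → memory block 1 (remaining 1 MB)
P2 (40 MB) → memory block 2 (remaining 24 MB)
P3 (23 MB) → memory block 2 (remaining 1 MB)
P4 (17 MB) → memory block 3 (remaining 47 MB)
P5 (38 MB) → memory block 3 (remaining 9 MB)
P6 (20 MB) → memory block 4 (remaining 44 MB)
P7 (59 MB) → memory block 5 (remaining 5 MB)
P8 (53 MB) → memory block 6 (remaining 11 MB)
P9 (45 MB) → memory block 7 (remaining 19 MB)

7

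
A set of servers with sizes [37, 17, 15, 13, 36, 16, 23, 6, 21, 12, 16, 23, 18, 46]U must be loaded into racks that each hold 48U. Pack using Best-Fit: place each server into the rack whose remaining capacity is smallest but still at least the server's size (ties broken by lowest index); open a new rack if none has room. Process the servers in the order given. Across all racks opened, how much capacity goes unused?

37

rack 1: place 37U, 11U left
rack 2: place 17U, 31U left
rack 2: place 15U, 16U left
rack 2: place 13U, 3U left
rack 3: place 36U, 12U left
rack 4: place 16U, 32U left
rack 4: place 23U, 9U left
rack 4: place 6U, 3U left
rack 5: place 21U, 27U left
rack 3: place 12U, 0U left
rack 5: place 16U, 11U left
rack 6: place 23U, 25U left
rack 6: place 18U, 7U left
rack 7: place 46U, 2U left
7 racks × 48U = 336U; used 299U; unused 37U.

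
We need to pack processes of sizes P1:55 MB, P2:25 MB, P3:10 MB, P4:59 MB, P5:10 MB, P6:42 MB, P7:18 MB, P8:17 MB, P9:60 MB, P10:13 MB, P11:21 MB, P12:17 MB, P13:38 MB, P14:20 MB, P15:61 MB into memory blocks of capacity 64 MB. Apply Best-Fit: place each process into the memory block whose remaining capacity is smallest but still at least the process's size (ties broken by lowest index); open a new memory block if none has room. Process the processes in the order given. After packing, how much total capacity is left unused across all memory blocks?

46

Put P1 (55 MB) in memory block 1; 9 MB remain.
Put P2 (25 MB) in memory block 2; 39 MB remain.
Put P3 (10 MB) in memory block 2; 29 MB remain.
Put P4 (59 MB) in memory block 3; 5 MB remain.
Put P5 (10 MB) in memory block 2; 19 MB remain.
Put P6 (42 MB) in memory block 4; 22 MB remain.
Put P7 (18 MB) in memory block 2; 1 MB remain.
Put P8 (17 MB) in memory block 4; 5 MB remain.
Put P9 (60 MB) in memory block 5; 4 MB remain.
Put P10 (13 MB) in memory block 6; 51 MB remain.
Put P11 (21 MB) in memory block 6; 30 MB remain.
Put P12 (17 MB) in memory block 6; 13 MB remain.
Put P13 (38 MB) in memory block 7; 26 MB remain.
Put P14 (20 MB) in memory block 7; 6 MB remain.
Put P15 (61 MB) in memory block 8; 3 MB remain.
8 memory blocks × 64 MB = 512 MB; used 466 MB; unused 46 MB.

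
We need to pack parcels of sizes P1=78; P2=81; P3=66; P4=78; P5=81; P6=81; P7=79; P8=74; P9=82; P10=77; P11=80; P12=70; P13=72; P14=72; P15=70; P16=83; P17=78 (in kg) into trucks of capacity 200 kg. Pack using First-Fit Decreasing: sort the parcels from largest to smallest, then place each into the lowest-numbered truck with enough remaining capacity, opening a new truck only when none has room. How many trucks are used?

Sorted descending: 83, 82, 81, 81, 81, 80, 79, 78, 78, 78, 77, 74, 72, 72, 70, 70, 66.
truck 1: place 83 kg, 117 kg left
truck 1: place 82 kg, 35 kg left
truck 2: place 81 kg, 119 kg left
truck 2: place 81 kg, 38 kg left
truck 3: place 81 kg, 119 kg left
truck 3: place 80 kg, 39 kg left
truck 4: place 79 kg, 121 kg left
truck 4: place 78 kg, 43 kg left
truck 5: place 78 kg, 122 kg left
truck 5: place 78 kg, 44 kg left
truck 6: place 77 kg, 123 kg left
truck 6: place 74 kg, 49 kg left
truck 7: place 72 kg, 128 kg left
truck 7: place 72 kg, 56 kg left
truck 8: place 70 kg, 130 kg left
truck 8: place 70 kg, 60 kg left
truck 9: place 66 kg, 134 kg left

9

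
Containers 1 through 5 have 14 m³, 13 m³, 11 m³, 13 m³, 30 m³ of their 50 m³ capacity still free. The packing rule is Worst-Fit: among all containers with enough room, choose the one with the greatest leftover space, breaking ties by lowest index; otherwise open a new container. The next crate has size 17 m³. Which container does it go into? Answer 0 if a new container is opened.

5

Containers with room: container 5 (30 m³).
Most room is container 5 with 30 m³ free.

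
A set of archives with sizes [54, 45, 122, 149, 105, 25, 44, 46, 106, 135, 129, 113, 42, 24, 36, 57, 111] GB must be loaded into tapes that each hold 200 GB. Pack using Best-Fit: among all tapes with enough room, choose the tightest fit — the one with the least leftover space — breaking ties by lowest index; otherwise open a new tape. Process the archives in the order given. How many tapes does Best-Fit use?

9 tapes

tape 1: place 54 GB, 146 GB left
tape 1: place 45 GB, 101 GB left
tape 2: place 122 GB, 78 GB left
tape 3: place 149 GB, 51 GB left
tape 4: place 105 GB, 95 GB left
tape 3: place 25 GB, 26 GB left
tape 2: place 44 GB, 34 GB left
tape 4: place 46 GB, 49 GB left
tape 5: place 106 GB, 94 GB left
tape 6: place 135 GB, 65 GB left
tape 7: place 129 GB, 71 GB left
tape 8: place 113 GB, 87 GB left
tape 4: place 42 GB, 7 GB left
tape 3: place 24 GB, 2 GB left
tape 6: place 36 GB, 29 GB left
tape 7: place 57 GB, 14 GB left
tape 9: place 111 GB, 89 GB left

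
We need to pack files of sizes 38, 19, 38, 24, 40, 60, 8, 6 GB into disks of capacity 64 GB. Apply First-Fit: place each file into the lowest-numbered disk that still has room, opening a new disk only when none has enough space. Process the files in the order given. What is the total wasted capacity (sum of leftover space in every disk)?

23

38 GB → disk 1 (remaining 26 GB)
19 GB → disk 1 (remaining 7 GB)
38 GB → disk 2 (remaining 26 GB)
24 GB → disk 2 (remaining 2 GB)
40 GB → disk 3 (remaining 24 GB)
60 GB → disk 4 (remaining 4 GB)
8 GB → disk 3 (remaining 16 GB)
6 GB → disk 1 (remaining 1 GB)
4 disks × 64 GB = 256 GB; used 233 GB; unused 23 GB.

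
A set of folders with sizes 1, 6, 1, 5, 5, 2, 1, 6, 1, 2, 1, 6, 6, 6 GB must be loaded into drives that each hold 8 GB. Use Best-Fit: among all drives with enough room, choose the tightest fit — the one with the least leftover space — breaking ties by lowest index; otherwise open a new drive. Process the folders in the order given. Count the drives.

7

drive 1: place 1 GB, 7 GB left
drive 1: place 6 GB, 1 GB left
drive 1: place 1 GB, 0 GB left
drive 2: place 5 GB, 3 GB left
drive 3: place 5 GB, 3 GB left
drive 2: place 2 GB, 1 GB left
drive 2: place 1 GB, 0 GB left
drive 4: place 6 GB, 2 GB left
drive 4: place 1 GB, 1 GB left
drive 3: place 2 GB, 1 GB left
drive 3: place 1 GB, 0 GB left
drive 5: place 6 GB, 2 GB left
drive 6: place 6 GB, 2 GB left
drive 7: place 6 GB, 2 GB left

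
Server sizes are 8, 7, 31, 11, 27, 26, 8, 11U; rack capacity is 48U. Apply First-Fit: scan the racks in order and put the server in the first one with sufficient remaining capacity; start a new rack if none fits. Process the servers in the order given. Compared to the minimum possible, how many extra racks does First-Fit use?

First-Fit: [8,7,31] [11,27,8] [26,11] → 3 racks.
Total size 129U; any packing needs at least ⌈129/48⌉ = 3 racks.
So 3 is already optimal.

0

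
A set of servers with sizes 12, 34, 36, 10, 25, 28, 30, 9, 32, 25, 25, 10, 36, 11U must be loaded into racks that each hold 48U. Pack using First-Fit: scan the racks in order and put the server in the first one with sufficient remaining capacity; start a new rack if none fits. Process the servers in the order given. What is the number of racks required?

9 racks

Put 12U in rack 1; 36U remain.
Put 34U in rack 1; 2U remain.
Put 36U in rack 2; 12U remain.
Put 10U in rack 2; 2U remain.
Put 25U in rack 3; 23U remain.
Put 28U in rack 4; 20U remain.
Put 30U in rack 5; 18U remain.
Put 9U in rack 3; 14U remain.
Put 32U in rack 6; 16U remain.
Put 25U in rack 7; 23U remain.
Put 25U in rack 8; 23U remain.
Put 10U in rack 3; 4U remain.
Put 36U in rack 9; 12U remain.
Put 11U in rack 4; 9U remain.
Final racks: [12,34] [36,10] [25,9,10] [28,11] [30] [32] [25] [25] [36].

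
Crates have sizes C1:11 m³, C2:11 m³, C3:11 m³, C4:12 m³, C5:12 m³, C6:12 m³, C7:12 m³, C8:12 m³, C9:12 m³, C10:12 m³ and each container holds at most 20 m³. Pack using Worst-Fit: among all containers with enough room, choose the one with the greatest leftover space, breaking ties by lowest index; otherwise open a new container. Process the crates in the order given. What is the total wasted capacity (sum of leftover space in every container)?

83

container 1: place C1 (11 m³), 9 m³ left
container 2: place C2 (11 m³), 9 m³ left
container 3: place C3 (11 m³), 9 m³ left
container 4: place C4 (12 m³), 8 m³ left
container 5: place C5 (12 m³), 8 m³ left
container 6: place C6 (12 m³), 8 m³ left
container 7: place C7 (12 m³), 8 m³ left
container 8: place C8 (12 m³), 8 m³ left
container 9: place C9 (12 m³), 8 m³ left
container 10: place C10 (12 m³), 8 m³ left
10 containers × 20 m³ = 200 m³; used 117 m³; unused 83 m³.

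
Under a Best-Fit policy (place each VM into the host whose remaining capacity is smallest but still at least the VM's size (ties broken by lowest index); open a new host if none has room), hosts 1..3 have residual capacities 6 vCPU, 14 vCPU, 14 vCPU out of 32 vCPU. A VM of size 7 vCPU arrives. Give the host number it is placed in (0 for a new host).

Hosts with room: host 2 (14 vCPU), host 3 (14 vCPU).
Tightest fit is host 2 with 14 vCPU free.

2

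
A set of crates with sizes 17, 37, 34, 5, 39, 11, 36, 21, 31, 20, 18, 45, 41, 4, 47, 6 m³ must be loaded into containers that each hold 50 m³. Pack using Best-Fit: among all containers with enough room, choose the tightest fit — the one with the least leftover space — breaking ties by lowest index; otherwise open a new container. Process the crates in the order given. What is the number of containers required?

10 containers

17 m³ → container 1 (remaining 33 m³)
37 m³ → container 2 (remaining 13 m³)
34 m³ → container 3 (remaining 16 m³)
5 m³ → container 2 (remaining 8 m³)
39 m³ → container 4 (remaining 11 m³)
11 m³ → container 4 (remaining 0 m³)
36 m³ → container 5 (remaining 14 m³)
21 m³ → container 1 (remaining 12 m³)
31 m³ → container 6 (remaining 19 m³)
20 m³ → container 7 (remaining 30 m³)
18 m³ → container 6 (remaining 1 m³)
45 m³ → container 8 (remaining 5 m³)
41 m³ → container 9 (remaining 9 m³)
4 m³ → container 8 (remaining 1 m³)
47 m³ → container 10 (remaining 3 m³)
6 m³ → container 2 (remaining 2 m³)
Final containers: [17,21] [37,5,6] [34] [39,11] [36] [31,18] [20] [45,4] [41] [47].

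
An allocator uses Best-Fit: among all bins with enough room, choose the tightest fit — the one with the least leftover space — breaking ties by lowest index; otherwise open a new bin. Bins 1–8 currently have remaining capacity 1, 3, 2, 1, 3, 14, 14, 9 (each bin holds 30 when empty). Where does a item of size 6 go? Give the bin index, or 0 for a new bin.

8

Bins with room: bin 6 (14), bin 7 (14), bin 8 (9).
Tightest fit is bin 8 with 9 free.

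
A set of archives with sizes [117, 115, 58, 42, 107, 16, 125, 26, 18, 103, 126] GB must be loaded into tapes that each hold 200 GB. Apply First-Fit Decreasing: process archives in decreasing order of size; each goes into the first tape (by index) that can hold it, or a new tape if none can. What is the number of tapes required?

6

Sorted descending: 126, 125, 117, 115, 107, 103, 58, 42, 26, 18, 16.
126 GB → tape 1 (remaining 74 GB)
125 GB → tape 2 (remaining 75 GB)
117 GB → tape 3 (remaining 83 GB)
115 GB → tape 4 (remaining 85 GB)
107 GB → tape 5 (remaining 93 GB)
103 GB → tape 6 (remaining 97 GB)
58 GB → tape 1 (remaining 16 GB)
42 GB → tape 2 (remaining 33 GB)
26 GB → tape 2 (remaining 7 GB)
18 GB → tape 3 (remaining 65 GB)
16 GB → tape 1 (remaining 0 GB)
Final tapes: [126,58,16] [125,42,26] [117,18] [115] [107] [103].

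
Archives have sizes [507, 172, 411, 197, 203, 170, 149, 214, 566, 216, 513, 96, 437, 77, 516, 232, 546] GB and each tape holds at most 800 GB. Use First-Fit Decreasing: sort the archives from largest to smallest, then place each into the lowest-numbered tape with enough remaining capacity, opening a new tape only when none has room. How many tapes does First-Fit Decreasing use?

Sorted descending: 566, 546, 516, 513, 507, 437, 411, 232, 216, 214, 203, 197, 172, 170, 149, 96, 77.
tape 1: place 566 GB, 234 GB left
tape 2: place 546 GB, 254 GB left
tape 3: place 516 GB, 284 GB left
tape 4: place 513 GB, 287 GB left
tape 5: place 507 GB, 293 GB left
tape 6: place 437 GB, 363 GB left
tape 7: place 411 GB, 389 GB left
tape 1: place 232 GB, 2 GB left
tape 2: place 216 GB, 38 GB left
tape 3: place 214 GB, 70 GB left
tape 4: place 203 GB, 84 GB left
tape 5: place 197 GB, 96 GB left
tape 6: place 172 GB, 191 GB left
tape 6: place 170 GB, 21 GB left
tape 7: place 149 GB, 240 GB left
tape 5: place 96 GB, 0 GB left
tape 4: place 77 GB, 7 GB left
Final tapes: [566,232] [546,216] [516,214] [513,203,77] [507,197,96] [437,172,170] [411,149].

7 tapes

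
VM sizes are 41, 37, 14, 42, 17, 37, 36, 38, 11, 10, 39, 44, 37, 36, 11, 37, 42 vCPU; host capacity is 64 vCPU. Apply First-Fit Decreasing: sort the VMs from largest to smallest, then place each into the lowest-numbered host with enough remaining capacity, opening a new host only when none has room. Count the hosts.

Sorted descending: 44, 42, 42, 41, 39, 38, 37, 37, 37, 37, 36, 36, 17, 14, 11, 11, 10.
host 1: place 44 vCPU, 20 vCPU left
host 2: place 42 vCPU, 22 vCPU left
host 3: place 42 vCPU, 22 vCPU left
host 4: place 41 vCPU, 23 vCPU left
host 5: place 39 vCPU, 25 vCPU left
host 6: place 38 vCPU, 26 vCPU left
host 7: place 37 vCPU, 27 vCPU left
host 8: place 37 vCPU, 27 vCPU left
host 9: place 37 vCPU, 27 vCPU left
host 10: place 37 vCPU, 27 vCPU left
host 11: place 36 vCPU, 28 vCPU left
host 12: place 36 vCPU, 28 vCPU left
host 1: place 17 vCPU, 3 vCPU left
host 2: place 14 vCPU, 8 vCPU left
host 3: place 11 vCPU, 11 vCPU left
host 3: place 11 vCPU, 0 vCPU left
host 4: place 10 vCPU, 13 vCPU left
Final hosts: [44,17] [42,14] [42,11,11] [41,10] [39] [38] [37] [37] [37] [37] [36] [36].

12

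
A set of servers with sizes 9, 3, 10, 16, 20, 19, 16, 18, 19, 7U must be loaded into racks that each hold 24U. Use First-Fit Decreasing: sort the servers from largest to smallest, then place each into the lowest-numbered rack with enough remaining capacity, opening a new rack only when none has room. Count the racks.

Sorted descending: 20, 19, 19, 18, 16, 16, 10, 9, 7, 3.
Put 20U in rack 1; 4U remain.
Put 19U in rack 2; 5U remain.
Put 19U in rack 3; 5U remain.
Put 18U in rack 4; 6U remain.
Put 16U in rack 5; 8U remain.
Put 16U in rack 6; 8U remain.
Put 10U in rack 7; 14U remain.
Put 9U in rack 7; 5U remain.
Put 7U in rack 5; 1U remain.
Put 3U in rack 1; 1U remain.
Final racks: [20,3] [19] [19] [18] [16,7] [16] [10,9].

7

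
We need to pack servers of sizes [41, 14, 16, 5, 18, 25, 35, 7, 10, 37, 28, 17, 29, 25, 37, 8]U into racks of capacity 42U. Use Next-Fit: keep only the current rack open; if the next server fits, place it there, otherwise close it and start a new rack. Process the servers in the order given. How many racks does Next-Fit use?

13 racks

41U → rack 1 (remaining 1U)
14U → rack 2 (remaining 28U)
16U → rack 2 (remaining 12U)
5U → rack 2 (remaining 7U)
18U → rack 3 (remaining 24U)
25U → rack 4 (remaining 17U)
35U → rack 5 (remaining 7U)
7U → rack 5 (remaining 0U)
10U → rack 6 (remaining 32U)
37U → rack 7 (remaining 5U)
28U → rack 8 (remaining 14U)
17U → rack 9 (remaining 25U)
29U → rack 10 (remaining 13U)
25U → rack 11 (remaining 17U)
37U → rack 12 (remaining 5U)
8U → rack 13 (remaining 34U)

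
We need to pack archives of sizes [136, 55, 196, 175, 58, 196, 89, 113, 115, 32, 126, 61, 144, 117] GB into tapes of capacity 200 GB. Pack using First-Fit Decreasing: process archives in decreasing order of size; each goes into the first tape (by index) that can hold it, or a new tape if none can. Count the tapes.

Sorted descending: 196, 196, 175, 144, 136, 126, 117, 115, 113, 89, 61, 58, 55, 32.
Put 196 GB in tape 1; 4 GB remain.
Put 196 GB in tape 2; 4 GB remain.
Put 175 GB in tape 3; 25 GB remain.
Put 144 GB in tape 4; 56 GB remain.
Put 136 GB in tape 5; 64 GB remain.
Put 126 GB in tape 6; 74 GB remain.
Put 117 GB in tape 7; 83 GB remain.
Put 115 GB in tape 8; 85 GB remain.
Put 113 GB in tape 9; 87 GB remain.
Put 89 GB in tape 10; 111 GB remain.
Put 61 GB in tape 5; 3 GB remain.
Put 58 GB in tape 6; 16 GB remain.
Put 55 GB in tape 4; 1 GB remain.
Put 32 GB in tape 7; 51 GB remain.
Final tapes: [196] [196] [175] [144,55] [136,61] [126,58] [117,32] [115] [113] [89].

10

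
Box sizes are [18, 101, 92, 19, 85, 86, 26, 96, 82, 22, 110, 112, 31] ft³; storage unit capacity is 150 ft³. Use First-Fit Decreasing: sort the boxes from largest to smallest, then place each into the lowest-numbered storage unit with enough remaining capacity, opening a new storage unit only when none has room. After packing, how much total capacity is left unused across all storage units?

320

Sorted descending: 112, 110, 101, 96, 92, 86, 85, 82, 31, 26, 22, 19, 18.
112 ft³ → storage unit 1 (remaining 38 ft³)
110 ft³ → storage unit 2 (remaining 40 ft³)
101 ft³ → storage unit 3 (remaining 49 ft³)
96 ft³ → storage unit 4 (remaining 54 ft³)
92 ft³ → storage unit 5 (remaining 58 ft³)
86 ft³ → storage unit 6 (remaining 64 ft³)
85 ft³ → storage unit 7 (remaining 65 ft³)
82 ft³ → storage unit 8 (remaining 68 ft³)
31 ft³ → storage unit 1 (remaining 7 ft³)
26 ft³ → storage unit 2 (remaining 14 ft³)
22 ft³ → storage unit 3 (remaining 27 ft³)
19 ft³ → storage unit 3 (remaining 8 ft³)
18 ft³ → storage unit 4 (remaining 36 ft³)
8 storage units × 150 ft³ = 1200 ft³; used 880 ft³; unused 320 ft³.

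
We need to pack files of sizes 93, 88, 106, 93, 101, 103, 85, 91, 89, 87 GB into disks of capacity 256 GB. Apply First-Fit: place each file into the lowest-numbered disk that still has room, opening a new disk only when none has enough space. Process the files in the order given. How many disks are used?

Put 93 GB in disk 1; 163 GB remain.
Put 88 GB in disk 1; 75 GB remain.
Put 106 GB in disk 2; 150 GB remain.
Put 93 GB in disk 2; 57 GB remain.
Put 101 GB in disk 3; 155 GB remain.
Put 103 GB in disk 3; 52 GB remain.
Put 85 GB in disk 4; 171 GB remain.
Put 91 GB in disk 4; 80 GB remain.
Put 89 GB in disk 5; 167 GB remain.
Put 87 GB in disk 5; 80 GB remain.

5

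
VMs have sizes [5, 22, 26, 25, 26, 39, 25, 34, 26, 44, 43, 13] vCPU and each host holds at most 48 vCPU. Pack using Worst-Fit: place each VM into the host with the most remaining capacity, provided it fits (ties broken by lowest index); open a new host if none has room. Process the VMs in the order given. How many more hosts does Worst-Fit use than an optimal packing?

1

Worst-Fit: [5,22] [26] [25,13] [26] [39] [25] [34] [26] [44] [43] → 10 hosts.
9 VMs exceed 24 vCPU (half the capacity), and no two of those can share a host, so at least 9 hosts are needed.
An optimal packing achieves that bound: [44] [43,5] [39] [34,13] [26,22] [26] [26] [25] [25] → 9 hosts.
Excess: 10 − 9 = 1.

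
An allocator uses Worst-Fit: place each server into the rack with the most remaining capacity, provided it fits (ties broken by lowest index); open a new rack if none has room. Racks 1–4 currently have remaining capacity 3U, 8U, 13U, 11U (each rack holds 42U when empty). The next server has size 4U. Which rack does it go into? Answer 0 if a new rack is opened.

Racks with room: rack 2 (8U), rack 3 (13U), rack 4 (11U).
Most room is rack 3 with 13U free.

3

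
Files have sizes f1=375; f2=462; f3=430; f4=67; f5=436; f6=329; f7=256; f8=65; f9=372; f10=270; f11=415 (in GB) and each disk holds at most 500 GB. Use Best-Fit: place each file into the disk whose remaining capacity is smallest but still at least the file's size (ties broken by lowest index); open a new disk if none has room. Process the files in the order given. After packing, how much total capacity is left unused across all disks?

1023

Put f1 (375 GB) in disk 1; 125 GB remain.
Put f2 (462 GB) in disk 2; 38 GB remain.
Put f3 (430 GB) in disk 3; 70 GB remain.
Put f4 (67 GB) in disk 3; 3 GB remain.
Put f5 (436 GB) in disk 4; 64 GB remain.
Put f6 (329 GB) in disk 5; 171 GB remain.
Put f7 (256 GB) in disk 6; 244 GB remain.
Put f8 (65 GB) in disk 1; 60 GB remain.
Put f9 (372 GB) in disk 7; 128 GB remain.
Put f10 (270 GB) in disk 8; 230 GB remain.
Put f11 (415 GB) in disk 9; 85 GB remain.
9 disks × 500 GB = 4500 GB; used 3477 GB; unused 1023 GB.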